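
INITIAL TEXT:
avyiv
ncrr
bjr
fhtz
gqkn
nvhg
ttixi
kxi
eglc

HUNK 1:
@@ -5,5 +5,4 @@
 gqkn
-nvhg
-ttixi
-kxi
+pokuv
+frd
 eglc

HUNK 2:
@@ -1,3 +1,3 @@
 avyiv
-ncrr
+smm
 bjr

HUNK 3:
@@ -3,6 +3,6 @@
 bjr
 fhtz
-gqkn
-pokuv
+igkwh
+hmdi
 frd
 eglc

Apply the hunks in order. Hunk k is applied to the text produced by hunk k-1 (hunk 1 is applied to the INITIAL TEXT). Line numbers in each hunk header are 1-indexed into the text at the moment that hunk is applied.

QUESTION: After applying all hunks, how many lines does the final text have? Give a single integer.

Hunk 1: at line 5 remove [nvhg,ttixi,kxi] add [pokuv,frd] -> 8 lines: avyiv ncrr bjr fhtz gqkn pokuv frd eglc
Hunk 2: at line 1 remove [ncrr] add [smm] -> 8 lines: avyiv smm bjr fhtz gqkn pokuv frd eglc
Hunk 3: at line 3 remove [gqkn,pokuv] add [igkwh,hmdi] -> 8 lines: avyiv smm bjr fhtz igkwh hmdi frd eglc
Final line count: 8

Answer: 8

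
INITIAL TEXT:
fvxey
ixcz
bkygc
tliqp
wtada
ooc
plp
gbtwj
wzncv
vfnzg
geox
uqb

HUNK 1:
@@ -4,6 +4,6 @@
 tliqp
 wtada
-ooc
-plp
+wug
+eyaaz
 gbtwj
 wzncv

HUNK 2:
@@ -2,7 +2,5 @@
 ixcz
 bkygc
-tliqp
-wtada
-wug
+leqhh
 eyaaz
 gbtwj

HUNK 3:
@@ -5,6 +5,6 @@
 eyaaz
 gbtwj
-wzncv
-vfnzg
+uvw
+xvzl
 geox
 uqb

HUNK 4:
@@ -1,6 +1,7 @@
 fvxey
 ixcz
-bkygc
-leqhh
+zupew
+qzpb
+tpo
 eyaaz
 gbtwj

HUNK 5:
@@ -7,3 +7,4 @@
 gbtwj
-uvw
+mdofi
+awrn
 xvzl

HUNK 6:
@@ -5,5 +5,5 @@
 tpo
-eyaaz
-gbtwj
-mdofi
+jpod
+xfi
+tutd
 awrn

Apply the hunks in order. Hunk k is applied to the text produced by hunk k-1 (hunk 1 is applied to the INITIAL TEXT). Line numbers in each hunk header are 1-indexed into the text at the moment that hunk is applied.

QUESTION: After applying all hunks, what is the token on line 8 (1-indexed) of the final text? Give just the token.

Answer: tutd

Derivation:
Hunk 1: at line 4 remove [ooc,plp] add [wug,eyaaz] -> 12 lines: fvxey ixcz bkygc tliqp wtada wug eyaaz gbtwj wzncv vfnzg geox uqb
Hunk 2: at line 2 remove [tliqp,wtada,wug] add [leqhh] -> 10 lines: fvxey ixcz bkygc leqhh eyaaz gbtwj wzncv vfnzg geox uqb
Hunk 3: at line 5 remove [wzncv,vfnzg] add [uvw,xvzl] -> 10 lines: fvxey ixcz bkygc leqhh eyaaz gbtwj uvw xvzl geox uqb
Hunk 4: at line 1 remove [bkygc,leqhh] add [zupew,qzpb,tpo] -> 11 lines: fvxey ixcz zupew qzpb tpo eyaaz gbtwj uvw xvzl geox uqb
Hunk 5: at line 7 remove [uvw] add [mdofi,awrn] -> 12 lines: fvxey ixcz zupew qzpb tpo eyaaz gbtwj mdofi awrn xvzl geox uqb
Hunk 6: at line 5 remove [eyaaz,gbtwj,mdofi] add [jpod,xfi,tutd] -> 12 lines: fvxey ixcz zupew qzpb tpo jpod xfi tutd awrn xvzl geox uqb
Final line 8: tutd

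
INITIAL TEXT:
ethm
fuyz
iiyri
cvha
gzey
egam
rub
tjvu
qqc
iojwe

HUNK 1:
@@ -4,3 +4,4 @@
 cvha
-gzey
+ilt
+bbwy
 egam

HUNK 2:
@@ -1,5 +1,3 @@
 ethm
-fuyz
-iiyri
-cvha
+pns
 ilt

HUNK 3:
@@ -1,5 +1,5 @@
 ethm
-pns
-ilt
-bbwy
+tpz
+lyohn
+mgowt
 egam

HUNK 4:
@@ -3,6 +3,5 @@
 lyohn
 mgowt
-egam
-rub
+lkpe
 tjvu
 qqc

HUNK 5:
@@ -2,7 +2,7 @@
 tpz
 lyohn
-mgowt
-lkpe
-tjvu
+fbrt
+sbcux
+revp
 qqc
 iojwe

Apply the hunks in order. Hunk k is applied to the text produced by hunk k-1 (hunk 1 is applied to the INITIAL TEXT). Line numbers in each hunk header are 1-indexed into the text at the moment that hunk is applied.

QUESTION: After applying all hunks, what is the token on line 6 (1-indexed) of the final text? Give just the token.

Answer: revp

Derivation:
Hunk 1: at line 4 remove [gzey] add [ilt,bbwy] -> 11 lines: ethm fuyz iiyri cvha ilt bbwy egam rub tjvu qqc iojwe
Hunk 2: at line 1 remove [fuyz,iiyri,cvha] add [pns] -> 9 lines: ethm pns ilt bbwy egam rub tjvu qqc iojwe
Hunk 3: at line 1 remove [pns,ilt,bbwy] add [tpz,lyohn,mgowt] -> 9 lines: ethm tpz lyohn mgowt egam rub tjvu qqc iojwe
Hunk 4: at line 3 remove [egam,rub] add [lkpe] -> 8 lines: ethm tpz lyohn mgowt lkpe tjvu qqc iojwe
Hunk 5: at line 2 remove [mgowt,lkpe,tjvu] add [fbrt,sbcux,revp] -> 8 lines: ethm tpz lyohn fbrt sbcux revp qqc iojwe
Final line 6: revp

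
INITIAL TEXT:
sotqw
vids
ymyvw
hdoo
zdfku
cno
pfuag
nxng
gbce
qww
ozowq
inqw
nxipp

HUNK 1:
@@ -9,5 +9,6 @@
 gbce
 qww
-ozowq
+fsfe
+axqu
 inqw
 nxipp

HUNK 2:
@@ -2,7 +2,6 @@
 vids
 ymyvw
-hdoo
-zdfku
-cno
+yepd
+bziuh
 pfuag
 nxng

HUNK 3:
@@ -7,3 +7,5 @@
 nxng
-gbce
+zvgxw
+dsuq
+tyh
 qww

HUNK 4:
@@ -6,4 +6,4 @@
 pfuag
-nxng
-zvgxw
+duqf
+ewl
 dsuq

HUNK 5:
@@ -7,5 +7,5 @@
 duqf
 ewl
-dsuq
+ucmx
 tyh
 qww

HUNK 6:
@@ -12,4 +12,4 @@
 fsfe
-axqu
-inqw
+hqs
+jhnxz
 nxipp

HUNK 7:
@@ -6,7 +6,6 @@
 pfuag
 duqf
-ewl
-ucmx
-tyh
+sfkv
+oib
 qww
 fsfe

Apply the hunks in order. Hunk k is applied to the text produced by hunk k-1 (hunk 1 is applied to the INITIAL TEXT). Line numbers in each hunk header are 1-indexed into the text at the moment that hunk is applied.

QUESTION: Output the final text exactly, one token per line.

Answer: sotqw
vids
ymyvw
yepd
bziuh
pfuag
duqf
sfkv
oib
qww
fsfe
hqs
jhnxz
nxipp

Derivation:
Hunk 1: at line 9 remove [ozowq] add [fsfe,axqu] -> 14 lines: sotqw vids ymyvw hdoo zdfku cno pfuag nxng gbce qww fsfe axqu inqw nxipp
Hunk 2: at line 2 remove [hdoo,zdfku,cno] add [yepd,bziuh] -> 13 lines: sotqw vids ymyvw yepd bziuh pfuag nxng gbce qww fsfe axqu inqw nxipp
Hunk 3: at line 7 remove [gbce] add [zvgxw,dsuq,tyh] -> 15 lines: sotqw vids ymyvw yepd bziuh pfuag nxng zvgxw dsuq tyh qww fsfe axqu inqw nxipp
Hunk 4: at line 6 remove [nxng,zvgxw] add [duqf,ewl] -> 15 lines: sotqw vids ymyvw yepd bziuh pfuag duqf ewl dsuq tyh qww fsfe axqu inqw nxipp
Hunk 5: at line 7 remove [dsuq] add [ucmx] -> 15 lines: sotqw vids ymyvw yepd bziuh pfuag duqf ewl ucmx tyh qww fsfe axqu inqw nxipp
Hunk 6: at line 12 remove [axqu,inqw] add [hqs,jhnxz] -> 15 lines: sotqw vids ymyvw yepd bziuh pfuag duqf ewl ucmx tyh qww fsfe hqs jhnxz nxipp
Hunk 7: at line 6 remove [ewl,ucmx,tyh] add [sfkv,oib] -> 14 lines: sotqw vids ymyvw yepd bziuh pfuag duqf sfkv oib qww fsfe hqs jhnxz nxipp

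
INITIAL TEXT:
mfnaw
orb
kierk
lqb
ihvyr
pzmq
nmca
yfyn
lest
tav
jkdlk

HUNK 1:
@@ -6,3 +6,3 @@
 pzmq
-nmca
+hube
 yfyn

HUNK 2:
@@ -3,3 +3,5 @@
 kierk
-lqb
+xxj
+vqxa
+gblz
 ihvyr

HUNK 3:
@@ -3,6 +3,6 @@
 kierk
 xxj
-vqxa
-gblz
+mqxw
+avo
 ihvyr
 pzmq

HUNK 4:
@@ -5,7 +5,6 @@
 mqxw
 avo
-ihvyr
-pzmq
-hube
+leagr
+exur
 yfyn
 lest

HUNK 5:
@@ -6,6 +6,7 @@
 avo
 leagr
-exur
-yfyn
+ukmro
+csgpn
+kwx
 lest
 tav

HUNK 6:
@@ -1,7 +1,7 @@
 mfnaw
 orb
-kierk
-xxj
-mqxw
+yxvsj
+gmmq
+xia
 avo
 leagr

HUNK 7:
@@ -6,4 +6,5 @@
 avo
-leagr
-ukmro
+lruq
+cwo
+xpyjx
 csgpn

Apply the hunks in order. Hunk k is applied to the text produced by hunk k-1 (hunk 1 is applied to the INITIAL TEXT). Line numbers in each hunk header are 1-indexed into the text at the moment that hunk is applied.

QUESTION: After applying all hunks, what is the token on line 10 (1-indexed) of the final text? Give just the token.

Answer: csgpn

Derivation:
Hunk 1: at line 6 remove [nmca] add [hube] -> 11 lines: mfnaw orb kierk lqb ihvyr pzmq hube yfyn lest tav jkdlk
Hunk 2: at line 3 remove [lqb] add [xxj,vqxa,gblz] -> 13 lines: mfnaw orb kierk xxj vqxa gblz ihvyr pzmq hube yfyn lest tav jkdlk
Hunk 3: at line 3 remove [vqxa,gblz] add [mqxw,avo] -> 13 lines: mfnaw orb kierk xxj mqxw avo ihvyr pzmq hube yfyn lest tav jkdlk
Hunk 4: at line 5 remove [ihvyr,pzmq,hube] add [leagr,exur] -> 12 lines: mfnaw orb kierk xxj mqxw avo leagr exur yfyn lest tav jkdlk
Hunk 5: at line 6 remove [exur,yfyn] add [ukmro,csgpn,kwx] -> 13 lines: mfnaw orb kierk xxj mqxw avo leagr ukmro csgpn kwx lest tav jkdlk
Hunk 6: at line 1 remove [kierk,xxj,mqxw] add [yxvsj,gmmq,xia] -> 13 lines: mfnaw orb yxvsj gmmq xia avo leagr ukmro csgpn kwx lest tav jkdlk
Hunk 7: at line 6 remove [leagr,ukmro] add [lruq,cwo,xpyjx] -> 14 lines: mfnaw orb yxvsj gmmq xia avo lruq cwo xpyjx csgpn kwx lest tav jkdlk
Final line 10: csgpn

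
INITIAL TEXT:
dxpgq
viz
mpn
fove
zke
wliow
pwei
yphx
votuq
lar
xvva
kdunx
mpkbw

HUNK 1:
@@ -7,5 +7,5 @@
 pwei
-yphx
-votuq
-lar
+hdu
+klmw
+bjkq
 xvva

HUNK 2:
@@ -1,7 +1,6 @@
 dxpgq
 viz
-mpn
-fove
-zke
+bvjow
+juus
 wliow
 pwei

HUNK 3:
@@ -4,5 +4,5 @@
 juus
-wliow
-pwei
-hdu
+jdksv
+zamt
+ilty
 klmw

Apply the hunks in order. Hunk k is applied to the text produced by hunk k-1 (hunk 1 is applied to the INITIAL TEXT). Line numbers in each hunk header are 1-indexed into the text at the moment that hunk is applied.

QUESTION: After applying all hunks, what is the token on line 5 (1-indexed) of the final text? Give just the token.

Answer: jdksv

Derivation:
Hunk 1: at line 7 remove [yphx,votuq,lar] add [hdu,klmw,bjkq] -> 13 lines: dxpgq viz mpn fove zke wliow pwei hdu klmw bjkq xvva kdunx mpkbw
Hunk 2: at line 1 remove [mpn,fove,zke] add [bvjow,juus] -> 12 lines: dxpgq viz bvjow juus wliow pwei hdu klmw bjkq xvva kdunx mpkbw
Hunk 3: at line 4 remove [wliow,pwei,hdu] add [jdksv,zamt,ilty] -> 12 lines: dxpgq viz bvjow juus jdksv zamt ilty klmw bjkq xvva kdunx mpkbw
Final line 5: jdksv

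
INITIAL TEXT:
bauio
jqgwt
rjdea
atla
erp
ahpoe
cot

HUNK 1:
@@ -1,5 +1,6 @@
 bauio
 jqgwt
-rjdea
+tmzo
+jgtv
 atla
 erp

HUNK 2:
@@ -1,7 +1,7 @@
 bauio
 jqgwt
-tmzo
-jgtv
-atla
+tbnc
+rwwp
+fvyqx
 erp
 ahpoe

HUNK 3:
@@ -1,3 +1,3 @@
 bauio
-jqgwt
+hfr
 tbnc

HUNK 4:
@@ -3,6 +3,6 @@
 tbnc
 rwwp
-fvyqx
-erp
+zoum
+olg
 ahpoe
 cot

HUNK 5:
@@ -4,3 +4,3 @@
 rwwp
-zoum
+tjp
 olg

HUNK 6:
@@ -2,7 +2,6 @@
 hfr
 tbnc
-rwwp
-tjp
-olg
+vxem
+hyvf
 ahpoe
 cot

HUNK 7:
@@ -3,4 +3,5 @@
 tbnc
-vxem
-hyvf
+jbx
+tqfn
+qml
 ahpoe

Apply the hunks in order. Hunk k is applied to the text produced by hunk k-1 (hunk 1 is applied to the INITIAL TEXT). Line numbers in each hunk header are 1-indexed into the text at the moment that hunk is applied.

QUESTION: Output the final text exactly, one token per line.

Answer: bauio
hfr
tbnc
jbx
tqfn
qml
ahpoe
cot

Derivation:
Hunk 1: at line 1 remove [rjdea] add [tmzo,jgtv] -> 8 lines: bauio jqgwt tmzo jgtv atla erp ahpoe cot
Hunk 2: at line 1 remove [tmzo,jgtv,atla] add [tbnc,rwwp,fvyqx] -> 8 lines: bauio jqgwt tbnc rwwp fvyqx erp ahpoe cot
Hunk 3: at line 1 remove [jqgwt] add [hfr] -> 8 lines: bauio hfr tbnc rwwp fvyqx erp ahpoe cot
Hunk 4: at line 3 remove [fvyqx,erp] add [zoum,olg] -> 8 lines: bauio hfr tbnc rwwp zoum olg ahpoe cot
Hunk 5: at line 4 remove [zoum] add [tjp] -> 8 lines: bauio hfr tbnc rwwp tjp olg ahpoe cot
Hunk 6: at line 2 remove [rwwp,tjp,olg] add [vxem,hyvf] -> 7 lines: bauio hfr tbnc vxem hyvf ahpoe cot
Hunk 7: at line 3 remove [vxem,hyvf] add [jbx,tqfn,qml] -> 8 lines: bauio hfr tbnc jbx tqfn qml ahpoe cot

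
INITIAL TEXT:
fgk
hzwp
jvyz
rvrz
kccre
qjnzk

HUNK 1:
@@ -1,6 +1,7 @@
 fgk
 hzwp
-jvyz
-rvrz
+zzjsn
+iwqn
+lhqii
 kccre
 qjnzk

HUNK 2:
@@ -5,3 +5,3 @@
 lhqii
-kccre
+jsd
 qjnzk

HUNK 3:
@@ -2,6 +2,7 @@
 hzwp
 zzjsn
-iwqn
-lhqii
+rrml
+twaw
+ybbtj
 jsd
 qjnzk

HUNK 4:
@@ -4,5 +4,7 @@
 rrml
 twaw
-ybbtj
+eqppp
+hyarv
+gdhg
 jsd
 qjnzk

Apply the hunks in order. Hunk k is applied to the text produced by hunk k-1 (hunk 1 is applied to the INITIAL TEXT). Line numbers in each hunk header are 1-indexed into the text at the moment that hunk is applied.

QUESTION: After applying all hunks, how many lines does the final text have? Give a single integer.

Hunk 1: at line 1 remove [jvyz,rvrz] add [zzjsn,iwqn,lhqii] -> 7 lines: fgk hzwp zzjsn iwqn lhqii kccre qjnzk
Hunk 2: at line 5 remove [kccre] add [jsd] -> 7 lines: fgk hzwp zzjsn iwqn lhqii jsd qjnzk
Hunk 3: at line 2 remove [iwqn,lhqii] add [rrml,twaw,ybbtj] -> 8 lines: fgk hzwp zzjsn rrml twaw ybbtj jsd qjnzk
Hunk 4: at line 4 remove [ybbtj] add [eqppp,hyarv,gdhg] -> 10 lines: fgk hzwp zzjsn rrml twaw eqppp hyarv gdhg jsd qjnzk
Final line count: 10

Answer: 10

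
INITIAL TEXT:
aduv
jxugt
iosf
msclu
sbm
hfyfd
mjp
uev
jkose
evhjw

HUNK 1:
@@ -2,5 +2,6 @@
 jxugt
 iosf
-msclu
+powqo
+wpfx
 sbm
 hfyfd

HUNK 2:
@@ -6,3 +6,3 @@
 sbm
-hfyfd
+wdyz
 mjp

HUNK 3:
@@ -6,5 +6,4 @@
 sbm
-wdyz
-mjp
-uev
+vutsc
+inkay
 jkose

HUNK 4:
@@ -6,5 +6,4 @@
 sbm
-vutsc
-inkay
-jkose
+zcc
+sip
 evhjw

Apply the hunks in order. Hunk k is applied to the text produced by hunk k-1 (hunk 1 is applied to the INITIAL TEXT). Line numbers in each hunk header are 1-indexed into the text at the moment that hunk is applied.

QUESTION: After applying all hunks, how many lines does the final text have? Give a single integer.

Answer: 9

Derivation:
Hunk 1: at line 2 remove [msclu] add [powqo,wpfx] -> 11 lines: aduv jxugt iosf powqo wpfx sbm hfyfd mjp uev jkose evhjw
Hunk 2: at line 6 remove [hfyfd] add [wdyz] -> 11 lines: aduv jxugt iosf powqo wpfx sbm wdyz mjp uev jkose evhjw
Hunk 3: at line 6 remove [wdyz,mjp,uev] add [vutsc,inkay] -> 10 lines: aduv jxugt iosf powqo wpfx sbm vutsc inkay jkose evhjw
Hunk 4: at line 6 remove [vutsc,inkay,jkose] add [zcc,sip] -> 9 lines: aduv jxugt iosf powqo wpfx sbm zcc sip evhjw
Final line count: 9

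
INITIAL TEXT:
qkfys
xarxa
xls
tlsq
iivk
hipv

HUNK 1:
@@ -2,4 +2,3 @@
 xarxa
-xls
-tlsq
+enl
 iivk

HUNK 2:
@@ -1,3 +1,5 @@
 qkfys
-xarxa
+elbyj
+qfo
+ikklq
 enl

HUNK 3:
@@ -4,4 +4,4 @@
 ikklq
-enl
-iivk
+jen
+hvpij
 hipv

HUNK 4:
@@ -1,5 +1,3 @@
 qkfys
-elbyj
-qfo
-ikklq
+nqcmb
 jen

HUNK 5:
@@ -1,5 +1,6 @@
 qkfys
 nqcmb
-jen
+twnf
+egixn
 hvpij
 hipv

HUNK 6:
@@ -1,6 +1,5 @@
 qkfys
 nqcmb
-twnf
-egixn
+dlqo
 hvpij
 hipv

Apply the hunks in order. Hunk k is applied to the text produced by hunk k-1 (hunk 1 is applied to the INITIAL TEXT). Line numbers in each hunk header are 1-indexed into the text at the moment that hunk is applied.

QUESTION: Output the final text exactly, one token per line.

Hunk 1: at line 2 remove [xls,tlsq] add [enl] -> 5 lines: qkfys xarxa enl iivk hipv
Hunk 2: at line 1 remove [xarxa] add [elbyj,qfo,ikklq] -> 7 lines: qkfys elbyj qfo ikklq enl iivk hipv
Hunk 3: at line 4 remove [enl,iivk] add [jen,hvpij] -> 7 lines: qkfys elbyj qfo ikklq jen hvpij hipv
Hunk 4: at line 1 remove [elbyj,qfo,ikklq] add [nqcmb] -> 5 lines: qkfys nqcmb jen hvpij hipv
Hunk 5: at line 1 remove [jen] add [twnf,egixn] -> 6 lines: qkfys nqcmb twnf egixn hvpij hipv
Hunk 6: at line 1 remove [twnf,egixn] add [dlqo] -> 5 lines: qkfys nqcmb dlqo hvpij hipv

Answer: qkfys
nqcmb
dlqo
hvpij
hipv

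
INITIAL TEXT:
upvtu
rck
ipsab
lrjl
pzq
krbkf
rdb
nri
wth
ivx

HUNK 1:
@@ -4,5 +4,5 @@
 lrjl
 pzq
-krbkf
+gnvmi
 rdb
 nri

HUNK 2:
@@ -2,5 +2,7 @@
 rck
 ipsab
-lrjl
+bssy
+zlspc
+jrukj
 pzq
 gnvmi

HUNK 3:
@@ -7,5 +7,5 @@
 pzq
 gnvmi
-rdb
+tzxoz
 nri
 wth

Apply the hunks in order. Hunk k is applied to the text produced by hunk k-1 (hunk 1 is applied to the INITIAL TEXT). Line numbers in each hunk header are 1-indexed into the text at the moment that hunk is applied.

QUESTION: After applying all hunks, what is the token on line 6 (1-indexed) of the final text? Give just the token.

Hunk 1: at line 4 remove [krbkf] add [gnvmi] -> 10 lines: upvtu rck ipsab lrjl pzq gnvmi rdb nri wth ivx
Hunk 2: at line 2 remove [lrjl] add [bssy,zlspc,jrukj] -> 12 lines: upvtu rck ipsab bssy zlspc jrukj pzq gnvmi rdb nri wth ivx
Hunk 3: at line 7 remove [rdb] add [tzxoz] -> 12 lines: upvtu rck ipsab bssy zlspc jrukj pzq gnvmi tzxoz nri wth ivx
Final line 6: jrukj

Answer: jrukj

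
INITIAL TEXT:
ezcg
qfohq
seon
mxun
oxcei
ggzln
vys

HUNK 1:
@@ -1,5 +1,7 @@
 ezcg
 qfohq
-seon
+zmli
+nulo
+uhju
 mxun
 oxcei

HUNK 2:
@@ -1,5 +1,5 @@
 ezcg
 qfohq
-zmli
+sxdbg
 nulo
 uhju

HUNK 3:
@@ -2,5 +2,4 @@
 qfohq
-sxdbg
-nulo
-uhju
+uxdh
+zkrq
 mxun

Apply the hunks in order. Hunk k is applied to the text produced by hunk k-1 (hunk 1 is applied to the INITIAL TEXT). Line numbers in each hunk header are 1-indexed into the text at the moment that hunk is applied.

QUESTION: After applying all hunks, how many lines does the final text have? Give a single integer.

Hunk 1: at line 1 remove [seon] add [zmli,nulo,uhju] -> 9 lines: ezcg qfohq zmli nulo uhju mxun oxcei ggzln vys
Hunk 2: at line 1 remove [zmli] add [sxdbg] -> 9 lines: ezcg qfohq sxdbg nulo uhju mxun oxcei ggzln vys
Hunk 3: at line 2 remove [sxdbg,nulo,uhju] add [uxdh,zkrq] -> 8 lines: ezcg qfohq uxdh zkrq mxun oxcei ggzln vys
Final line count: 8

Answer: 8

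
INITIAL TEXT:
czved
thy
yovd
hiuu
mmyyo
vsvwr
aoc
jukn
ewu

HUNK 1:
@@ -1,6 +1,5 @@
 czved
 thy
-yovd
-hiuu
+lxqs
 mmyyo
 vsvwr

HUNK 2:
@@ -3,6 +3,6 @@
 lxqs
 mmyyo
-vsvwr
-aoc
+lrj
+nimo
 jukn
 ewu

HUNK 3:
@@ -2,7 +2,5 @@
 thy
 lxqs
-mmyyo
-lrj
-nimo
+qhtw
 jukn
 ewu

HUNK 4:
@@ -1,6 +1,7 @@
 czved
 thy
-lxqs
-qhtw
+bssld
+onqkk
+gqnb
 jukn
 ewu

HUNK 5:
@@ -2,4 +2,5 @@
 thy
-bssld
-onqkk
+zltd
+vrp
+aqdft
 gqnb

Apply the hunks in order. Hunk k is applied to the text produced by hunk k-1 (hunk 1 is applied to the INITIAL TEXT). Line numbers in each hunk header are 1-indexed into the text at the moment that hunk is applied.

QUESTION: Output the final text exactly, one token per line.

Answer: czved
thy
zltd
vrp
aqdft
gqnb
jukn
ewu

Derivation:
Hunk 1: at line 1 remove [yovd,hiuu] add [lxqs] -> 8 lines: czved thy lxqs mmyyo vsvwr aoc jukn ewu
Hunk 2: at line 3 remove [vsvwr,aoc] add [lrj,nimo] -> 8 lines: czved thy lxqs mmyyo lrj nimo jukn ewu
Hunk 3: at line 2 remove [mmyyo,lrj,nimo] add [qhtw] -> 6 lines: czved thy lxqs qhtw jukn ewu
Hunk 4: at line 1 remove [lxqs,qhtw] add [bssld,onqkk,gqnb] -> 7 lines: czved thy bssld onqkk gqnb jukn ewu
Hunk 5: at line 2 remove [bssld,onqkk] add [zltd,vrp,aqdft] -> 8 lines: czved thy zltd vrp aqdft gqnb jukn ewu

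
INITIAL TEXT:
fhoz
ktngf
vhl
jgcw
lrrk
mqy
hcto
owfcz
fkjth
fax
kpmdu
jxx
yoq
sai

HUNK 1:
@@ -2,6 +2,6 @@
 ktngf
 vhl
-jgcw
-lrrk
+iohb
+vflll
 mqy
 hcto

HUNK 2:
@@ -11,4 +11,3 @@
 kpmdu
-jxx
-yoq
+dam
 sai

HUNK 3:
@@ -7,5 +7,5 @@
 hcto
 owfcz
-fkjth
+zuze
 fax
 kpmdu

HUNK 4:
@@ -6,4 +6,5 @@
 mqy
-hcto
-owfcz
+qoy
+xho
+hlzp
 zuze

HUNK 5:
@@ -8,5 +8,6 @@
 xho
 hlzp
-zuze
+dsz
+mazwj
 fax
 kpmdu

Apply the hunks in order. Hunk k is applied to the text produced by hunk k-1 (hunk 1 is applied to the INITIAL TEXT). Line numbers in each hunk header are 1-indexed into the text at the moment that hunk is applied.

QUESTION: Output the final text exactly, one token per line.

Answer: fhoz
ktngf
vhl
iohb
vflll
mqy
qoy
xho
hlzp
dsz
mazwj
fax
kpmdu
dam
sai

Derivation:
Hunk 1: at line 2 remove [jgcw,lrrk] add [iohb,vflll] -> 14 lines: fhoz ktngf vhl iohb vflll mqy hcto owfcz fkjth fax kpmdu jxx yoq sai
Hunk 2: at line 11 remove [jxx,yoq] add [dam] -> 13 lines: fhoz ktngf vhl iohb vflll mqy hcto owfcz fkjth fax kpmdu dam sai
Hunk 3: at line 7 remove [fkjth] add [zuze] -> 13 lines: fhoz ktngf vhl iohb vflll mqy hcto owfcz zuze fax kpmdu dam sai
Hunk 4: at line 6 remove [hcto,owfcz] add [qoy,xho,hlzp] -> 14 lines: fhoz ktngf vhl iohb vflll mqy qoy xho hlzp zuze fax kpmdu dam sai
Hunk 5: at line 8 remove [zuze] add [dsz,mazwj] -> 15 lines: fhoz ktngf vhl iohb vflll mqy qoy xho hlzp dsz mazwj fax kpmdu dam sai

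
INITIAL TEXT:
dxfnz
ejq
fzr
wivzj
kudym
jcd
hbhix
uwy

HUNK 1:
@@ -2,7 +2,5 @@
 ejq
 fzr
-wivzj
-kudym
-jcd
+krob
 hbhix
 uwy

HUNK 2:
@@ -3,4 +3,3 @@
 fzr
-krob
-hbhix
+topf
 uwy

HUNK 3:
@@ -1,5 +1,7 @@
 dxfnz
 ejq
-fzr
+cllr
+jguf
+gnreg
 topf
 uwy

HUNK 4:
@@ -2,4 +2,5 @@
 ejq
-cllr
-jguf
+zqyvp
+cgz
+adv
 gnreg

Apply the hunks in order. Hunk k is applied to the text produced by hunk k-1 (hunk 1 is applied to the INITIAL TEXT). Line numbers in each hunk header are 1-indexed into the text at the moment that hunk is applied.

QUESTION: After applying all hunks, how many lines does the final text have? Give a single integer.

Hunk 1: at line 2 remove [wivzj,kudym,jcd] add [krob] -> 6 lines: dxfnz ejq fzr krob hbhix uwy
Hunk 2: at line 3 remove [krob,hbhix] add [topf] -> 5 lines: dxfnz ejq fzr topf uwy
Hunk 3: at line 1 remove [fzr] add [cllr,jguf,gnreg] -> 7 lines: dxfnz ejq cllr jguf gnreg topf uwy
Hunk 4: at line 2 remove [cllr,jguf] add [zqyvp,cgz,adv] -> 8 lines: dxfnz ejq zqyvp cgz adv gnreg topf uwy
Final line count: 8

Answer: 8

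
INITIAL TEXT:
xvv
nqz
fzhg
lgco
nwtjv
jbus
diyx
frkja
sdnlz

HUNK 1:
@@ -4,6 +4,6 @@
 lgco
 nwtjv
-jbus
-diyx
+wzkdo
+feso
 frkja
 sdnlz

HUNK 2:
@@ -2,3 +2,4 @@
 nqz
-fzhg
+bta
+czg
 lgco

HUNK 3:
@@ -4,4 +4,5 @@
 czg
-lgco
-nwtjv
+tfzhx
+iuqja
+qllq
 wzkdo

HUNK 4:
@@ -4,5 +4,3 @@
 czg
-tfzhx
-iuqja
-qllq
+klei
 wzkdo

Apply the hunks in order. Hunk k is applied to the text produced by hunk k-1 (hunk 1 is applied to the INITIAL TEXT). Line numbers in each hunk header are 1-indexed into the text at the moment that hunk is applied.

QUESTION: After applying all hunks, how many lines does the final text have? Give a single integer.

Hunk 1: at line 4 remove [jbus,diyx] add [wzkdo,feso] -> 9 lines: xvv nqz fzhg lgco nwtjv wzkdo feso frkja sdnlz
Hunk 2: at line 2 remove [fzhg] add [bta,czg] -> 10 lines: xvv nqz bta czg lgco nwtjv wzkdo feso frkja sdnlz
Hunk 3: at line 4 remove [lgco,nwtjv] add [tfzhx,iuqja,qllq] -> 11 lines: xvv nqz bta czg tfzhx iuqja qllq wzkdo feso frkja sdnlz
Hunk 4: at line 4 remove [tfzhx,iuqja,qllq] add [klei] -> 9 lines: xvv nqz bta czg klei wzkdo feso frkja sdnlz
Final line count: 9

Answer: 9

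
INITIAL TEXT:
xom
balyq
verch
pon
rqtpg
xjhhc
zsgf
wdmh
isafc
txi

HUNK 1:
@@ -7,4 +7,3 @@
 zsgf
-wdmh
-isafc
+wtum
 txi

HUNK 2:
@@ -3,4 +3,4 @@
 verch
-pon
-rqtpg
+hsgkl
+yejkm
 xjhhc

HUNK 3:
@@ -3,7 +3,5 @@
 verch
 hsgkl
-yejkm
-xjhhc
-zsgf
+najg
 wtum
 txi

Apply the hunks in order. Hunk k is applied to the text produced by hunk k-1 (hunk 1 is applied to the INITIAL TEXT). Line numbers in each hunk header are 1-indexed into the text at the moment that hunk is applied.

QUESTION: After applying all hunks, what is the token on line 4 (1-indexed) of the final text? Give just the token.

Answer: hsgkl

Derivation:
Hunk 1: at line 7 remove [wdmh,isafc] add [wtum] -> 9 lines: xom balyq verch pon rqtpg xjhhc zsgf wtum txi
Hunk 2: at line 3 remove [pon,rqtpg] add [hsgkl,yejkm] -> 9 lines: xom balyq verch hsgkl yejkm xjhhc zsgf wtum txi
Hunk 3: at line 3 remove [yejkm,xjhhc,zsgf] add [najg] -> 7 lines: xom balyq verch hsgkl najg wtum txi
Final line 4: hsgkl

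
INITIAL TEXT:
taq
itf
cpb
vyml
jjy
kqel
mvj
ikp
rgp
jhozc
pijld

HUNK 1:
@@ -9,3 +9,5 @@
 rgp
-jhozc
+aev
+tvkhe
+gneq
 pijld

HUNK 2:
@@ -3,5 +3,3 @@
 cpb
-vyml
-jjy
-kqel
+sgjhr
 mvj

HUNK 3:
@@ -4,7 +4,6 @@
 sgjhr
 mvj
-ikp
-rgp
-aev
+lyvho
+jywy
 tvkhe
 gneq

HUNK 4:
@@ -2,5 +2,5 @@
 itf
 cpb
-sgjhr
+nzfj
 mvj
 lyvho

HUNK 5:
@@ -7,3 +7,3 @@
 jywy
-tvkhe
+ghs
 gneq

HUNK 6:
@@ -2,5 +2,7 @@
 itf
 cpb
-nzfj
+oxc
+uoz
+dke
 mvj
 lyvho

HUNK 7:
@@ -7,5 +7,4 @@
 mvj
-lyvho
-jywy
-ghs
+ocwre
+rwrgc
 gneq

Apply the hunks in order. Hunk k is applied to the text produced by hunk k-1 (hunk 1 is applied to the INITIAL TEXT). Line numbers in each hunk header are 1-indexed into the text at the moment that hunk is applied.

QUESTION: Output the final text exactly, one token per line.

Answer: taq
itf
cpb
oxc
uoz
dke
mvj
ocwre
rwrgc
gneq
pijld

Derivation:
Hunk 1: at line 9 remove [jhozc] add [aev,tvkhe,gneq] -> 13 lines: taq itf cpb vyml jjy kqel mvj ikp rgp aev tvkhe gneq pijld
Hunk 2: at line 3 remove [vyml,jjy,kqel] add [sgjhr] -> 11 lines: taq itf cpb sgjhr mvj ikp rgp aev tvkhe gneq pijld
Hunk 3: at line 4 remove [ikp,rgp,aev] add [lyvho,jywy] -> 10 lines: taq itf cpb sgjhr mvj lyvho jywy tvkhe gneq pijld
Hunk 4: at line 2 remove [sgjhr] add [nzfj] -> 10 lines: taq itf cpb nzfj mvj lyvho jywy tvkhe gneq pijld
Hunk 5: at line 7 remove [tvkhe] add [ghs] -> 10 lines: taq itf cpb nzfj mvj lyvho jywy ghs gneq pijld
Hunk 6: at line 2 remove [nzfj] add [oxc,uoz,dke] -> 12 lines: taq itf cpb oxc uoz dke mvj lyvho jywy ghs gneq pijld
Hunk 7: at line 7 remove [lyvho,jywy,ghs] add [ocwre,rwrgc] -> 11 lines: taq itf cpb oxc uoz dke mvj ocwre rwrgc gneq pijld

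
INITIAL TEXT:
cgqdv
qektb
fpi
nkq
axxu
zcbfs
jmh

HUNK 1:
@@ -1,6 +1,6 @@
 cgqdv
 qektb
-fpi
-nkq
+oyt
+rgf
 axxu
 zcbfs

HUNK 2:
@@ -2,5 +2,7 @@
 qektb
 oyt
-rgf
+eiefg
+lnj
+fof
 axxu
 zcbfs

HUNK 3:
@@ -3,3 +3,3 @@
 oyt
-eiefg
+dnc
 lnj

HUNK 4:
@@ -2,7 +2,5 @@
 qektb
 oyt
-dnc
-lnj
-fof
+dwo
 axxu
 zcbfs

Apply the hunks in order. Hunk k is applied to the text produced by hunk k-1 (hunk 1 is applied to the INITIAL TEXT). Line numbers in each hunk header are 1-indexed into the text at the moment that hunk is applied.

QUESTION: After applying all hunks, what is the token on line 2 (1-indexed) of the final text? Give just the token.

Hunk 1: at line 1 remove [fpi,nkq] add [oyt,rgf] -> 7 lines: cgqdv qektb oyt rgf axxu zcbfs jmh
Hunk 2: at line 2 remove [rgf] add [eiefg,lnj,fof] -> 9 lines: cgqdv qektb oyt eiefg lnj fof axxu zcbfs jmh
Hunk 3: at line 3 remove [eiefg] add [dnc] -> 9 lines: cgqdv qektb oyt dnc lnj fof axxu zcbfs jmh
Hunk 4: at line 2 remove [dnc,lnj,fof] add [dwo] -> 7 lines: cgqdv qektb oyt dwo axxu zcbfs jmh
Final line 2: qektb

Answer: qektb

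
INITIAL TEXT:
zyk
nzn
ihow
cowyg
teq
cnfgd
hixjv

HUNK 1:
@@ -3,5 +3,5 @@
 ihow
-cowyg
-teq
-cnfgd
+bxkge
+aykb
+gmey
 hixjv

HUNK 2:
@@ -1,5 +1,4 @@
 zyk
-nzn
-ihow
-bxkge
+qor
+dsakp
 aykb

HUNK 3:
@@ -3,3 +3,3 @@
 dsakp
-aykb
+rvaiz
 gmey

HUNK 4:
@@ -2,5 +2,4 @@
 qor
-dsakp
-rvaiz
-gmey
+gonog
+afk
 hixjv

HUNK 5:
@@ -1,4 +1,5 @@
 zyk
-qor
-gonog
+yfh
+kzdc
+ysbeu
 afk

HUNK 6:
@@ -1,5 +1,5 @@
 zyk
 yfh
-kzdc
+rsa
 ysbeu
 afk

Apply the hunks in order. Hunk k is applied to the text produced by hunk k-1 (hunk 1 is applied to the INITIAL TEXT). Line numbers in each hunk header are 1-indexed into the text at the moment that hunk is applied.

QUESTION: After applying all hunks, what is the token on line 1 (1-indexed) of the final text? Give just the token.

Hunk 1: at line 3 remove [cowyg,teq,cnfgd] add [bxkge,aykb,gmey] -> 7 lines: zyk nzn ihow bxkge aykb gmey hixjv
Hunk 2: at line 1 remove [nzn,ihow,bxkge] add [qor,dsakp] -> 6 lines: zyk qor dsakp aykb gmey hixjv
Hunk 3: at line 3 remove [aykb] add [rvaiz] -> 6 lines: zyk qor dsakp rvaiz gmey hixjv
Hunk 4: at line 2 remove [dsakp,rvaiz,gmey] add [gonog,afk] -> 5 lines: zyk qor gonog afk hixjv
Hunk 5: at line 1 remove [qor,gonog] add [yfh,kzdc,ysbeu] -> 6 lines: zyk yfh kzdc ysbeu afk hixjv
Hunk 6: at line 1 remove [kzdc] add [rsa] -> 6 lines: zyk yfh rsa ysbeu afk hixjv
Final line 1: zyk

Answer: zyk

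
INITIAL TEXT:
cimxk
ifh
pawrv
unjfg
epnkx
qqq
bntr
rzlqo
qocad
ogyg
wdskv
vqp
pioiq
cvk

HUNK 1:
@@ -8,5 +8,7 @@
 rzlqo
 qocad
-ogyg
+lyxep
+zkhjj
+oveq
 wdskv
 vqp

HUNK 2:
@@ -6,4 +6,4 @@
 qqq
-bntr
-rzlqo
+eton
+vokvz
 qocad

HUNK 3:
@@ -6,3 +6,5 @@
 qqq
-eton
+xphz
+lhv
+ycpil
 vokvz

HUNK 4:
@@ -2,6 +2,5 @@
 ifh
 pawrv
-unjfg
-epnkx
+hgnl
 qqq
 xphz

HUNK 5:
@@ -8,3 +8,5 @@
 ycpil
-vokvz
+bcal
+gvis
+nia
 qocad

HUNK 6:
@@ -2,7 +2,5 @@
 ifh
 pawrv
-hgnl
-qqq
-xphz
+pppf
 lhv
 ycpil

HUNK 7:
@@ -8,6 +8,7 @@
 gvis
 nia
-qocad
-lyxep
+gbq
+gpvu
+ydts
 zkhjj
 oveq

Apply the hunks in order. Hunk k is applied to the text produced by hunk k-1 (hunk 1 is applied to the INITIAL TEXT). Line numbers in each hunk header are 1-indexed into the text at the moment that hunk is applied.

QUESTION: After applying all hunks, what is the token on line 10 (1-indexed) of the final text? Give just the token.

Answer: gbq

Derivation:
Hunk 1: at line 8 remove [ogyg] add [lyxep,zkhjj,oveq] -> 16 lines: cimxk ifh pawrv unjfg epnkx qqq bntr rzlqo qocad lyxep zkhjj oveq wdskv vqp pioiq cvk
Hunk 2: at line 6 remove [bntr,rzlqo] add [eton,vokvz] -> 16 lines: cimxk ifh pawrv unjfg epnkx qqq eton vokvz qocad lyxep zkhjj oveq wdskv vqp pioiq cvk
Hunk 3: at line 6 remove [eton] add [xphz,lhv,ycpil] -> 18 lines: cimxk ifh pawrv unjfg epnkx qqq xphz lhv ycpil vokvz qocad lyxep zkhjj oveq wdskv vqp pioiq cvk
Hunk 4: at line 2 remove [unjfg,epnkx] add [hgnl] -> 17 lines: cimxk ifh pawrv hgnl qqq xphz lhv ycpil vokvz qocad lyxep zkhjj oveq wdskv vqp pioiq cvk
Hunk 5: at line 8 remove [vokvz] add [bcal,gvis,nia] -> 19 lines: cimxk ifh pawrv hgnl qqq xphz lhv ycpil bcal gvis nia qocad lyxep zkhjj oveq wdskv vqp pioiq cvk
Hunk 6: at line 2 remove [hgnl,qqq,xphz] add [pppf] -> 17 lines: cimxk ifh pawrv pppf lhv ycpil bcal gvis nia qocad lyxep zkhjj oveq wdskv vqp pioiq cvk
Hunk 7: at line 8 remove [qocad,lyxep] add [gbq,gpvu,ydts] -> 18 lines: cimxk ifh pawrv pppf lhv ycpil bcal gvis nia gbq gpvu ydts zkhjj oveq wdskv vqp pioiq cvk
Final line 10: gbq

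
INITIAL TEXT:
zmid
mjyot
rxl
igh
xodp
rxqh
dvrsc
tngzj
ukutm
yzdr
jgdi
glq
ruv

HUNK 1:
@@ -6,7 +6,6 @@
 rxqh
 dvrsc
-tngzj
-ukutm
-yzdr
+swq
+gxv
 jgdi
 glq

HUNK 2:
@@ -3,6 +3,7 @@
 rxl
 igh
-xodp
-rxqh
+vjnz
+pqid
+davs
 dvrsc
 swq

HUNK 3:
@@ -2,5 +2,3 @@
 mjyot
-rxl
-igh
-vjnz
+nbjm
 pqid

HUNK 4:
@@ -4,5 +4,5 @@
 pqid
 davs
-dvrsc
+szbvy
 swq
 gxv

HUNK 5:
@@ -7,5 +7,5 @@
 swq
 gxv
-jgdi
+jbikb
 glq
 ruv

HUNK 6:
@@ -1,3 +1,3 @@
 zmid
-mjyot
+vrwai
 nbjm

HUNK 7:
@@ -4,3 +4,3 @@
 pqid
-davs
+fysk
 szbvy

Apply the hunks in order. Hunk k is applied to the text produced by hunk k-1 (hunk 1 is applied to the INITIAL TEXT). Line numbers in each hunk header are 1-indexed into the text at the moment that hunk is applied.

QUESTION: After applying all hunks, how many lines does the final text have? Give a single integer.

Hunk 1: at line 6 remove [tngzj,ukutm,yzdr] add [swq,gxv] -> 12 lines: zmid mjyot rxl igh xodp rxqh dvrsc swq gxv jgdi glq ruv
Hunk 2: at line 3 remove [xodp,rxqh] add [vjnz,pqid,davs] -> 13 lines: zmid mjyot rxl igh vjnz pqid davs dvrsc swq gxv jgdi glq ruv
Hunk 3: at line 2 remove [rxl,igh,vjnz] add [nbjm] -> 11 lines: zmid mjyot nbjm pqid davs dvrsc swq gxv jgdi glq ruv
Hunk 4: at line 4 remove [dvrsc] add [szbvy] -> 11 lines: zmid mjyot nbjm pqid davs szbvy swq gxv jgdi glq ruv
Hunk 5: at line 7 remove [jgdi] add [jbikb] -> 11 lines: zmid mjyot nbjm pqid davs szbvy swq gxv jbikb glq ruv
Hunk 6: at line 1 remove [mjyot] add [vrwai] -> 11 lines: zmid vrwai nbjm pqid davs szbvy swq gxv jbikb glq ruv
Hunk 7: at line 4 remove [davs] add [fysk] -> 11 lines: zmid vrwai nbjm pqid fysk szbvy swq gxv jbikb glq ruv
Final line count: 11

Answer: 11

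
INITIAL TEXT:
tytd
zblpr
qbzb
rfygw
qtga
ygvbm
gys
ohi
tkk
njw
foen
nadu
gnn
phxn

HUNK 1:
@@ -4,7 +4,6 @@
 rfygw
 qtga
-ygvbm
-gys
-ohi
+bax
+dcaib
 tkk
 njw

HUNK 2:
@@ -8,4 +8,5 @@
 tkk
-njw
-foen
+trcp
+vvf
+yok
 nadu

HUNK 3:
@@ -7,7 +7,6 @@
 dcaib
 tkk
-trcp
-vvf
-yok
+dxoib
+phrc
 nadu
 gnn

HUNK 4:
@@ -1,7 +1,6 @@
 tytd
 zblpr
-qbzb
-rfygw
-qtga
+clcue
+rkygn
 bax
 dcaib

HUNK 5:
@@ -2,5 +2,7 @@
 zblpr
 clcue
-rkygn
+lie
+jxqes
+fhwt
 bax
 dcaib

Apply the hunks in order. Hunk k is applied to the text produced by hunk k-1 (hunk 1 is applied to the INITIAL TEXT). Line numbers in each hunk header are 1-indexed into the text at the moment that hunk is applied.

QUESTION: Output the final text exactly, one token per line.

Hunk 1: at line 4 remove [ygvbm,gys,ohi] add [bax,dcaib] -> 13 lines: tytd zblpr qbzb rfygw qtga bax dcaib tkk njw foen nadu gnn phxn
Hunk 2: at line 8 remove [njw,foen] add [trcp,vvf,yok] -> 14 lines: tytd zblpr qbzb rfygw qtga bax dcaib tkk trcp vvf yok nadu gnn phxn
Hunk 3: at line 7 remove [trcp,vvf,yok] add [dxoib,phrc] -> 13 lines: tytd zblpr qbzb rfygw qtga bax dcaib tkk dxoib phrc nadu gnn phxn
Hunk 4: at line 1 remove [qbzb,rfygw,qtga] add [clcue,rkygn] -> 12 lines: tytd zblpr clcue rkygn bax dcaib tkk dxoib phrc nadu gnn phxn
Hunk 5: at line 2 remove [rkygn] add [lie,jxqes,fhwt] -> 14 lines: tytd zblpr clcue lie jxqes fhwt bax dcaib tkk dxoib phrc nadu gnn phxn

Answer: tytd
zblpr
clcue
lie
jxqes
fhwt
bax
dcaib
tkk
dxoib
phrc
nadu
gnn
phxn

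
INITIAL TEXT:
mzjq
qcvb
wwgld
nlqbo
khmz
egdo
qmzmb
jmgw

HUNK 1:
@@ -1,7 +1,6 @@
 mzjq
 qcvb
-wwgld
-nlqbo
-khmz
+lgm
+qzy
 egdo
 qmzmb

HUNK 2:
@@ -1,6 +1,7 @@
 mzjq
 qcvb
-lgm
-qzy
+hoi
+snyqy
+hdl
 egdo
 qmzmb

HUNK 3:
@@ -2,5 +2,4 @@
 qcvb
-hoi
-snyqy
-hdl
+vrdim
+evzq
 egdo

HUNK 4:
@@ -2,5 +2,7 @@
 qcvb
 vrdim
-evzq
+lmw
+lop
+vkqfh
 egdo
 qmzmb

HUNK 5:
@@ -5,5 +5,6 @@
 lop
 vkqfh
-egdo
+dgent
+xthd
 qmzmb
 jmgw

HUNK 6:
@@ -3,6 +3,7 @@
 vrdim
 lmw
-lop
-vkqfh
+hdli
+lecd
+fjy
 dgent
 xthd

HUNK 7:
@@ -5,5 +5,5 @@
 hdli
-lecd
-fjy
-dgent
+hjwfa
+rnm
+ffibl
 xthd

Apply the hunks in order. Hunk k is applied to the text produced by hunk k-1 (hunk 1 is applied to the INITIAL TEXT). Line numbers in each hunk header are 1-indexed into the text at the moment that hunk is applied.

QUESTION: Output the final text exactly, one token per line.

Hunk 1: at line 1 remove [wwgld,nlqbo,khmz] add [lgm,qzy] -> 7 lines: mzjq qcvb lgm qzy egdo qmzmb jmgw
Hunk 2: at line 1 remove [lgm,qzy] add [hoi,snyqy,hdl] -> 8 lines: mzjq qcvb hoi snyqy hdl egdo qmzmb jmgw
Hunk 3: at line 2 remove [hoi,snyqy,hdl] add [vrdim,evzq] -> 7 lines: mzjq qcvb vrdim evzq egdo qmzmb jmgw
Hunk 4: at line 2 remove [evzq] add [lmw,lop,vkqfh] -> 9 lines: mzjq qcvb vrdim lmw lop vkqfh egdo qmzmb jmgw
Hunk 5: at line 5 remove [egdo] add [dgent,xthd] -> 10 lines: mzjq qcvb vrdim lmw lop vkqfh dgent xthd qmzmb jmgw
Hunk 6: at line 3 remove [lop,vkqfh] add [hdli,lecd,fjy] -> 11 lines: mzjq qcvb vrdim lmw hdli lecd fjy dgent xthd qmzmb jmgw
Hunk 7: at line 5 remove [lecd,fjy,dgent] add [hjwfa,rnm,ffibl] -> 11 lines: mzjq qcvb vrdim lmw hdli hjwfa rnm ffibl xthd qmzmb jmgw

Answer: mzjq
qcvb
vrdim
lmw
hdli
hjwfa
rnm
ffibl
xthd
qmzmb
jmgw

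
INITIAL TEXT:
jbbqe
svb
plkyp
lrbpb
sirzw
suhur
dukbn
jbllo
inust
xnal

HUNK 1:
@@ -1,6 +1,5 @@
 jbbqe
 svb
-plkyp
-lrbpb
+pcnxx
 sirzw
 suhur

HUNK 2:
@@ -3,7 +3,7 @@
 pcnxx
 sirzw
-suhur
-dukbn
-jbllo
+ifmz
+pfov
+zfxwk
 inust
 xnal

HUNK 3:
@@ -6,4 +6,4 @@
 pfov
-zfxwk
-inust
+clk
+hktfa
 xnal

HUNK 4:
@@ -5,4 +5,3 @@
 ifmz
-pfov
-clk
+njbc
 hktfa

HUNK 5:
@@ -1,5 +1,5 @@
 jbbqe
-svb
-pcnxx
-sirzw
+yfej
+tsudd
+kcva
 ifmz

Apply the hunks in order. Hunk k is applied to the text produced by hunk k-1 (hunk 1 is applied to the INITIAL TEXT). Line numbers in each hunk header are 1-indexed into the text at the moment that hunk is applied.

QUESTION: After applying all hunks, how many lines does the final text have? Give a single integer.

Answer: 8

Derivation:
Hunk 1: at line 1 remove [plkyp,lrbpb] add [pcnxx] -> 9 lines: jbbqe svb pcnxx sirzw suhur dukbn jbllo inust xnal
Hunk 2: at line 3 remove [suhur,dukbn,jbllo] add [ifmz,pfov,zfxwk] -> 9 lines: jbbqe svb pcnxx sirzw ifmz pfov zfxwk inust xnal
Hunk 3: at line 6 remove [zfxwk,inust] add [clk,hktfa] -> 9 lines: jbbqe svb pcnxx sirzw ifmz pfov clk hktfa xnal
Hunk 4: at line 5 remove [pfov,clk] add [njbc] -> 8 lines: jbbqe svb pcnxx sirzw ifmz njbc hktfa xnal
Hunk 5: at line 1 remove [svb,pcnxx,sirzw] add [yfej,tsudd,kcva] -> 8 lines: jbbqe yfej tsudd kcva ifmz njbc hktfa xnal
Final line count: 8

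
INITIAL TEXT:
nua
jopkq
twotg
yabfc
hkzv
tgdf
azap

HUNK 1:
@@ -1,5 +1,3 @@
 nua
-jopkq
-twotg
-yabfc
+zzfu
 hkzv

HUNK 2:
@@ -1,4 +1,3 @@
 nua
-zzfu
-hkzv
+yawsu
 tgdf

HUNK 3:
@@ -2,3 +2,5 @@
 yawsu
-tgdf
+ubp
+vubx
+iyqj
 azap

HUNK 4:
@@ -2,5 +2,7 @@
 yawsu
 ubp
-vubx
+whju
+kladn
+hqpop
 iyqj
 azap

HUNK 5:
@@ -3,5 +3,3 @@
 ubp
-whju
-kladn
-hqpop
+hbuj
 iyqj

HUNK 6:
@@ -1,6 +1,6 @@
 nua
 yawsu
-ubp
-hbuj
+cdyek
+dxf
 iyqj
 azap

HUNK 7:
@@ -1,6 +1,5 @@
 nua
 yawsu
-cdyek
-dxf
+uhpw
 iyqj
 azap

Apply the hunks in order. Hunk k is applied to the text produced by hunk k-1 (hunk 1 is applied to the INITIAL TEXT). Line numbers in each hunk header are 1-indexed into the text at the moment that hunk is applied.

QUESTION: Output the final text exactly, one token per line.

Answer: nua
yawsu
uhpw
iyqj
azap

Derivation:
Hunk 1: at line 1 remove [jopkq,twotg,yabfc] add [zzfu] -> 5 lines: nua zzfu hkzv tgdf azap
Hunk 2: at line 1 remove [zzfu,hkzv] add [yawsu] -> 4 lines: nua yawsu tgdf azap
Hunk 3: at line 2 remove [tgdf] add [ubp,vubx,iyqj] -> 6 lines: nua yawsu ubp vubx iyqj azap
Hunk 4: at line 2 remove [vubx] add [whju,kladn,hqpop] -> 8 lines: nua yawsu ubp whju kladn hqpop iyqj azap
Hunk 5: at line 3 remove [whju,kladn,hqpop] add [hbuj] -> 6 lines: nua yawsu ubp hbuj iyqj azap
Hunk 6: at line 1 remove [ubp,hbuj] add [cdyek,dxf] -> 6 lines: nua yawsu cdyek dxf iyqj azap
Hunk 7: at line 1 remove [cdyek,dxf] add [uhpw] -> 5 lines: nua yawsu uhpw iyqj azap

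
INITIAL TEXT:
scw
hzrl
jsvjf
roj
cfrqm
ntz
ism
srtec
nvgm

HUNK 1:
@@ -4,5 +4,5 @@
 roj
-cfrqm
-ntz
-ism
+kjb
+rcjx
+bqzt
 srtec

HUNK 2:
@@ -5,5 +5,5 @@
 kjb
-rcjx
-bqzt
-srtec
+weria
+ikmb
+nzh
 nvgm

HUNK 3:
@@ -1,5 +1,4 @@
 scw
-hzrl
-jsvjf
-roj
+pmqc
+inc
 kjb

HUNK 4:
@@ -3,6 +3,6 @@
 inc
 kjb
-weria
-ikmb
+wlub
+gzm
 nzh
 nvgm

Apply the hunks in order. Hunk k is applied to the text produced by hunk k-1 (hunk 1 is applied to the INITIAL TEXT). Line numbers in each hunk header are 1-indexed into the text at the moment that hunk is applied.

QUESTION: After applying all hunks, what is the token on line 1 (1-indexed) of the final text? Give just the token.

Answer: scw

Derivation:
Hunk 1: at line 4 remove [cfrqm,ntz,ism] add [kjb,rcjx,bqzt] -> 9 lines: scw hzrl jsvjf roj kjb rcjx bqzt srtec nvgm
Hunk 2: at line 5 remove [rcjx,bqzt,srtec] add [weria,ikmb,nzh] -> 9 lines: scw hzrl jsvjf roj kjb weria ikmb nzh nvgm
Hunk 3: at line 1 remove [hzrl,jsvjf,roj] add [pmqc,inc] -> 8 lines: scw pmqc inc kjb weria ikmb nzh nvgm
Hunk 4: at line 3 remove [weria,ikmb] add [wlub,gzm] -> 8 lines: scw pmqc inc kjb wlub gzm nzh nvgm
Final line 1: scw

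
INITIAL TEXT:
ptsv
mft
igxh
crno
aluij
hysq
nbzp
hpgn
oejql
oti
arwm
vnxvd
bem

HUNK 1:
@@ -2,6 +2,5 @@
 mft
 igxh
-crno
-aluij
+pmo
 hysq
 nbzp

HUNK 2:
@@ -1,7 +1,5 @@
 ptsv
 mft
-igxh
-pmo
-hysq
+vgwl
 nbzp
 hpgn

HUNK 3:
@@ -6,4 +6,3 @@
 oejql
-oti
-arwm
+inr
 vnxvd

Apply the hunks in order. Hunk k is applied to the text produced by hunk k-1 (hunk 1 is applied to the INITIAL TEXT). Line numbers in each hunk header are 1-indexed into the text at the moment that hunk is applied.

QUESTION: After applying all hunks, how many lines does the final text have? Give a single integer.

Answer: 9

Derivation:
Hunk 1: at line 2 remove [crno,aluij] add [pmo] -> 12 lines: ptsv mft igxh pmo hysq nbzp hpgn oejql oti arwm vnxvd bem
Hunk 2: at line 1 remove [igxh,pmo,hysq] add [vgwl] -> 10 lines: ptsv mft vgwl nbzp hpgn oejql oti arwm vnxvd bem
Hunk 3: at line 6 remove [oti,arwm] add [inr] -> 9 lines: ptsv mft vgwl nbzp hpgn oejql inr vnxvd bem
Final line count: 9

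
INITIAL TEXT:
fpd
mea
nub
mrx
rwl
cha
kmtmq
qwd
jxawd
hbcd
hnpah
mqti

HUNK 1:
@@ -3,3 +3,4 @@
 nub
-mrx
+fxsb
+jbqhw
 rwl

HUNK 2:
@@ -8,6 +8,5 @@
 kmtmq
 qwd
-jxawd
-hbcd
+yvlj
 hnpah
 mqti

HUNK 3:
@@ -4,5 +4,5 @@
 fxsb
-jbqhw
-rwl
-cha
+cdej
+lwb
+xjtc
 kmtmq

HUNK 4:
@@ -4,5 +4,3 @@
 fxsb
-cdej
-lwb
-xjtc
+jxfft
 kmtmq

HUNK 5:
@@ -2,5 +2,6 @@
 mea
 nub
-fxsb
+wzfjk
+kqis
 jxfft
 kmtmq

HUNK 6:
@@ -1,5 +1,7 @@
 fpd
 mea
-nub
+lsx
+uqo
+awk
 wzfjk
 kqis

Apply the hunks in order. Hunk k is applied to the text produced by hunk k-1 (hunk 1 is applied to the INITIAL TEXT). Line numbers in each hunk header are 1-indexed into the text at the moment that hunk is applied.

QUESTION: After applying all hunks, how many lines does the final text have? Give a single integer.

Answer: 13

Derivation:
Hunk 1: at line 3 remove [mrx] add [fxsb,jbqhw] -> 13 lines: fpd mea nub fxsb jbqhw rwl cha kmtmq qwd jxawd hbcd hnpah mqti
Hunk 2: at line 8 remove [jxawd,hbcd] add [yvlj] -> 12 lines: fpd mea nub fxsb jbqhw rwl cha kmtmq qwd yvlj hnpah mqti
Hunk 3: at line 4 remove [jbqhw,rwl,cha] add [cdej,lwb,xjtc] -> 12 lines: fpd mea nub fxsb cdej lwb xjtc kmtmq qwd yvlj hnpah mqti
Hunk 4: at line 4 remove [cdej,lwb,xjtc] add [jxfft] -> 10 lines: fpd mea nub fxsb jxfft kmtmq qwd yvlj hnpah mqti
Hunk 5: at line 2 remove [fxsb] add [wzfjk,kqis] -> 11 lines: fpd mea nub wzfjk kqis jxfft kmtmq qwd yvlj hnpah mqti
Hunk 6: at line 1 remove [nub] add [lsx,uqo,awk] -> 13 lines: fpd mea lsx uqo awk wzfjk kqis jxfft kmtmq qwd yvlj hnpah mqti
Final line count: 13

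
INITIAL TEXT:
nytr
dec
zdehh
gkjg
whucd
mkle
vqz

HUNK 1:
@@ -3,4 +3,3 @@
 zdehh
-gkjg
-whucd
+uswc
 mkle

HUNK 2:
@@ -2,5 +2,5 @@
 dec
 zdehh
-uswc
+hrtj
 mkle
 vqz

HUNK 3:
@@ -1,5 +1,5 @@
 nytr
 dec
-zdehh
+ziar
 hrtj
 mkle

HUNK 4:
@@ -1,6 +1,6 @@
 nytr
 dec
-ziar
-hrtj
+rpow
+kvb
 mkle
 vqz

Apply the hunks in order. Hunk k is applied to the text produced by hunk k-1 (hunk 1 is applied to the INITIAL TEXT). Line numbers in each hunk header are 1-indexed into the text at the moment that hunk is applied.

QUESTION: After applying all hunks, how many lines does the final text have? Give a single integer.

Hunk 1: at line 3 remove [gkjg,whucd] add [uswc] -> 6 lines: nytr dec zdehh uswc mkle vqz
Hunk 2: at line 2 remove [uswc] add [hrtj] -> 6 lines: nytr dec zdehh hrtj mkle vqz
Hunk 3: at line 1 remove [zdehh] add [ziar] -> 6 lines: nytr dec ziar hrtj mkle vqz
Hunk 4: at line 1 remove [ziar,hrtj] add [rpow,kvb] -> 6 lines: nytr dec rpow kvb mkle vqz
Final line count: 6

Answer: 6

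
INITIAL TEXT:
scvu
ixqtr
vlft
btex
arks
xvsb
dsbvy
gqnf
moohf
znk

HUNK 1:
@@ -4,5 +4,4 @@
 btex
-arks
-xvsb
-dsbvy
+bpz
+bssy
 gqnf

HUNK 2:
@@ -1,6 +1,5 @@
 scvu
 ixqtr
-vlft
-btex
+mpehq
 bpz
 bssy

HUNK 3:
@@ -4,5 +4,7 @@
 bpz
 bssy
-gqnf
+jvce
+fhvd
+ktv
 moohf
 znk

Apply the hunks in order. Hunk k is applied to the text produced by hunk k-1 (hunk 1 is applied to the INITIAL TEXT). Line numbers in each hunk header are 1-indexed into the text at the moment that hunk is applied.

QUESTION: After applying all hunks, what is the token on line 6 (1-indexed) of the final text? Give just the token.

Hunk 1: at line 4 remove [arks,xvsb,dsbvy] add [bpz,bssy] -> 9 lines: scvu ixqtr vlft btex bpz bssy gqnf moohf znk
Hunk 2: at line 1 remove [vlft,btex] add [mpehq] -> 8 lines: scvu ixqtr mpehq bpz bssy gqnf moohf znk
Hunk 3: at line 4 remove [gqnf] add [jvce,fhvd,ktv] -> 10 lines: scvu ixqtr mpehq bpz bssy jvce fhvd ktv moohf znk
Final line 6: jvce

Answer: jvce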